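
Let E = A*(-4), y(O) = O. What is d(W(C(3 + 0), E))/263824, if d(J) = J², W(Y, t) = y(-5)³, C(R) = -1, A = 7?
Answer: 15625/263824 ≈ 0.059225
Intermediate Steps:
E = -28 (E = 7*(-4) = -28)
W(Y, t) = -125 (W(Y, t) = (-5)³ = -125)
d(W(C(3 + 0), E))/263824 = (-125)²/263824 = 15625*(1/263824) = 15625/263824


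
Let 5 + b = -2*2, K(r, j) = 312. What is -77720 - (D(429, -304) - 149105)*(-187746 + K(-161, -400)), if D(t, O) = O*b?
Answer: -27434604866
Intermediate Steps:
b = -9 (b = -5 - 2*2 = -5 - 4 = -9)
D(t, O) = -9*O (D(t, O) = O*(-9) = -9*O)
-77720 - (D(429, -304) - 149105)*(-187746 + K(-161, -400)) = -77720 - (-9*(-304) - 149105)*(-187746 + 312) = -77720 - (2736 - 149105)*(-187434) = -77720 - (-146369)*(-187434) = -77720 - 1*27434527146 = -77720 - 27434527146 = -27434604866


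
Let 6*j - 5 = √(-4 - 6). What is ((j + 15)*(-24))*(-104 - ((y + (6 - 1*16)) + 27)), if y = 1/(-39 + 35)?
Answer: 45885 + 483*I*√10 ≈ 45885.0 + 1527.4*I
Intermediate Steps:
j = ⅚ + I*√10/6 (j = ⅚ + √(-4 - 6)/6 = ⅚ + √(-10)/6 = ⅚ + (I*√10)/6 = ⅚ + I*√10/6 ≈ 0.83333 + 0.52705*I)
y = -¼ (y = 1/(-4) = -¼ ≈ -0.25000)
((j + 15)*(-24))*(-104 - ((y + (6 - 1*16)) + 27)) = (((⅚ + I*√10/6) + 15)*(-24))*(-104 - ((-¼ + (6 - 1*16)) + 27)) = ((95/6 + I*√10/6)*(-24))*(-104 - ((-¼ + (6 - 16)) + 27)) = (-380 - 4*I*√10)*(-104 - ((-¼ - 10) + 27)) = (-380 - 4*I*√10)*(-104 - (-41/4 + 27)) = (-380 - 4*I*√10)*(-104 - 1*67/4) = (-380 - 4*I*√10)*(-104 - 67/4) = (-380 - 4*I*√10)*(-483/4) = 45885 + 483*I*√10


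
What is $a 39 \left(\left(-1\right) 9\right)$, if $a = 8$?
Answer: $-2808$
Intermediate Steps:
$a 39 \left(\left(-1\right) 9\right) = 8 \cdot 39 \left(\left(-1\right) 9\right) = 312 \left(-9\right) = -2808$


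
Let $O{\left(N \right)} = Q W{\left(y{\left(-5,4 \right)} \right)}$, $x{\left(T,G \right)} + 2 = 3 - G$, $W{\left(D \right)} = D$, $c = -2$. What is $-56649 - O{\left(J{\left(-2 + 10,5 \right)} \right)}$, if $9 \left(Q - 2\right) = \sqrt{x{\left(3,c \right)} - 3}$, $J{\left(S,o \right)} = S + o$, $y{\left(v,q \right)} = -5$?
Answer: $-56639$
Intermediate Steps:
$x{\left(T,G \right)} = 1 - G$ ($x{\left(T,G \right)} = -2 - \left(-3 + G\right) = 1 - G$)
$Q = 2$ ($Q = 2 + \frac{\sqrt{\left(1 - -2\right) - 3}}{9} = 2 + \frac{\sqrt{\left(1 + 2\right) - 3}}{9} = 2 + \frac{\sqrt{3 - 3}}{9} = 2 + \frac{\sqrt{0}}{9} = 2 + \frac{1}{9} \cdot 0 = 2 + 0 = 2$)
$O{\left(N \right)} = -10$ ($O{\left(N \right)} = 2 \left(-5\right) = -10$)
$-56649 - O{\left(J{\left(-2 + 10,5 \right)} \right)} = -56649 - -10 = -56649 + 10 = -56639$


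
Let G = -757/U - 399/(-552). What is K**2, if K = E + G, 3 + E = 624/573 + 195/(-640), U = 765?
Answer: 1140271508205211369/185039828025753600 ≈ 6.1623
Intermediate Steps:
E = -54169/24448 (E = -3 + (624/573 + 195/(-640)) = -3 + (624*(1/573) + 195*(-1/640)) = -3 + (208/191 - 39/128) = -3 + 19175/24448 = -54169/24448 ≈ -2.2157)
G = -37543/140760 (G = -757/765 - 399/(-552) = -757*1/765 - 399*(-1/552) = -757/765 + 133/184 = -37543/140760 ≈ -0.26672)
K = -1067834963/430162560 (K = -54169/24448 - 37543/140760 = -1067834963/430162560 ≈ -2.4824)
K**2 = (-1067834963/430162560)**2 = 1140271508205211369/185039828025753600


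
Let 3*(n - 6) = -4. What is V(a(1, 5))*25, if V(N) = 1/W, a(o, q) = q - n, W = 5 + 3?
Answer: 25/8 ≈ 3.1250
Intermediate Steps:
W = 8
n = 14/3 (n = 6 + (1/3)*(-4) = 6 - 4/3 = 14/3 ≈ 4.6667)
a(o, q) = -14/3 + q (a(o, q) = q - 1*14/3 = q - 14/3 = -14/3 + q)
V(N) = 1/8
V(a(1, 5))*25 = (1/8)*25 = 25/8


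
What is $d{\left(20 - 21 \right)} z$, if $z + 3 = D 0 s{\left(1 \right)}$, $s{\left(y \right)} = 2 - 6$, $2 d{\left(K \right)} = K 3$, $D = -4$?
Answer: $\frac{9}{2} \approx 4.5$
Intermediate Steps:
$d{\left(K \right)} = \frac{3 K}{2}$ ($d{\left(K \right)} = \frac{K 3}{2} = \frac{3 K}{2}$)
$s{\left(y \right)} = -4$ ($s{\left(y \right)} = 2 - 6 = -4$)
$z = -3$ ($z = -3 + \left(-4\right) 0 \left(-4\right) = -3 + 0 \left(-4\right) = -3 + 0 = -3$)
$d{\left(20 - 21 \right)} z = \frac{3 \left(20 - 21\right)}{2} \left(-3\right) = \frac{3}{2} \left(-1\right) \left(-3\right) = \left(- \frac{3}{2}\right) \left(-3\right) = \frac{9}{2}$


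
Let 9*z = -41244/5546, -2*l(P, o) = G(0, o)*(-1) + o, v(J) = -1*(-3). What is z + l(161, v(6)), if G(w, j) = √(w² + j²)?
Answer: -6874/8319 ≈ -0.82630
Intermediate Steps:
G(w, j) = √(j² + w²)
v(J) = 3
l(P, o) = √(o²)/2 - o/2 (l(P, o) = -(√(o² + 0²)*(-1) + o)/2 = -(√(o² + 0)*(-1) + o)/2 = -(√(o²)*(-1) + o)/2 = -(-√(o²) + o)/2 = -(o - √(o²))/2 = √(o²)/2 - o/2)
z = -6874/8319 (z = (-41244/5546)/9 = (-41244*1/5546)/9 = (⅑)*(-20622/2773) = -6874/8319 ≈ -0.82630)
z + l(161, v(6)) = -6874/8319 + (√(3²)/2 - ½*3) = -6874/8319 + (√9/2 - 3/2) = -6874/8319 + ((½)*3 - 3/2) = -6874/8319 + (3/2 - 3/2) = -6874/8319 + 0 = -6874/8319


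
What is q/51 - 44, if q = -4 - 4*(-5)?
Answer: -2228/51 ≈ -43.686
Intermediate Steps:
q = 16 (q = -4 + 20 = 16)
q/51 - 44 = 16/51 - 44 = -2228/51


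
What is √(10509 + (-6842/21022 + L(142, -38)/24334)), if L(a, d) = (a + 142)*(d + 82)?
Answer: √614204377796978/241753 ≈ 102.51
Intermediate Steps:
L(a, d) = (82 + d)*(142 + a) (L(a, d) = (142 + a)*(82 + d) = (82 + d)*(142 + a))
√(10509 + (-6842/21022 + L(142, -38)/24334)) = √(10509 + (-6842/21022 + (11644 + 82*142 + 142*(-38) + 142*(-38))/24334)) = √(10509 + (-6842*1/21022 + (11644 + 11644 - 5396 - 5396)*(1/24334))) = √(10509 + (-3421/10511 + 12496*(1/24334))) = √(10509 + (-3421/10511 + 6248/12167)) = √(10509 + 1045627/5560319) = √(58434437998/5560319) = √614204377796978/241753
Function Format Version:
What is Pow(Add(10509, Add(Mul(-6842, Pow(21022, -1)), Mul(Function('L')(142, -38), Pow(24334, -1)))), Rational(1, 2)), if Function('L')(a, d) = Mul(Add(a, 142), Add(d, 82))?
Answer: Mul(Rational(1, 241753), Pow(614204377796978, Rational(1, 2))) ≈ 102.51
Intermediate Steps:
Function('L')(a, d) = Mul(Add(82, d), Add(142, a)) (Function('L')(a, d) = Mul(Add(142, a), Add(82, d)) = Mul(Add(82, d), Add(142, a)))
Pow(Add(10509, Add(Mul(-6842, Pow(21022, -1)), Mul(Function('L')(142, -38), Pow(24334, -1)))), Rational(1, 2)) = Pow(Add(10509, Add(Mul(-6842, Pow(21022, -1)), Mul(Add(11644, Mul(82, 142), Mul(142, -38), Mul(142, -38)), Pow(24334, -1)))), Rational(1, 2)) = Pow(Add(10509, Add(Mul(-6842, Rational(1, 21022)), Mul(Add(11644, 11644, -5396, -5396), Rational(1, 24334)))), Rational(1, 2)) = Pow(Add(10509, Add(Rational(-3421, 10511), Mul(12496, Rational(1, 24334)))), Rational(1, 2)) = Pow(Add(10509, Add(Rational(-3421, 10511), Rational(6248, 12167))), Rational(1, 2)) = Pow(Add(10509, Rational(1045627, 5560319)), Rational(1, 2)) = Pow(Rational(58434437998, 5560319), Rational(1, 2)) = Mul(Rational(1, 241753), Pow(614204377796978, Rational(1, 2)))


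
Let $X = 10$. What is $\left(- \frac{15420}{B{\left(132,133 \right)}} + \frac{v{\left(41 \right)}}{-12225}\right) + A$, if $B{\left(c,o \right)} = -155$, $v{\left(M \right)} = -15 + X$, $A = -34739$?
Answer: $- \frac{2625502094}{75795} \approx -34640.0$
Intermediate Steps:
$v{\left(M \right)} = -5$ ($v{\left(M \right)} = -15 + 10 = -5$)
$\left(- \frac{15420}{B{\left(132,133 \right)}} + \frac{v{\left(41 \right)}}{-12225}\right) + A = \left(- \frac{15420}{-155} - \frac{5}{-12225}\right) - 34739 = \left(\left(-15420\right) \left(- \frac{1}{155}\right) - - \frac{1}{2445}\right) - 34739 = \left(\frac{3084}{31} + \frac{1}{2445}\right) - 34739 = \frac{7540411}{75795} - 34739 = - \frac{2625502094}{75795}$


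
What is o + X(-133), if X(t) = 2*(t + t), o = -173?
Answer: -705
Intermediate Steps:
X(t) = 4*t (X(t) = 2*(2*t) = 4*t)
o + X(-133) = -173 + 4*(-133) = -173 - 532 = -705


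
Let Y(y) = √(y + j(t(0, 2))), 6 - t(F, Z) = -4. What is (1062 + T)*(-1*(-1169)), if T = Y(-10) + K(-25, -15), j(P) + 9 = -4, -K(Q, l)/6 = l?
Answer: 1346688 + 1169*I*√23 ≈ 1.3467e+6 + 5606.3*I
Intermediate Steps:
K(Q, l) = -6*l
t(F, Z) = 10 (t(F, Z) = 6 - 1*(-4) = 6 + 4 = 10)
j(P) = -13 (j(P) = -9 - 4 = -13)
Y(y) = √(-13 + y) (Y(y) = √(y - 13) = √(-13 + y))
T = 90 + I*√23 (T = √(-13 - 10) - 6*(-15) = √(-23) + 90 = I*√23 + 90 = 90 + I*√23 ≈ 90.0 + 4.7958*I)
(1062 + T)*(-1*(-1169)) = (1062 + (90 + I*√23))*(-1*(-1169)) = (1152 + I*√23)*1169 = 1346688 + 1169*I*√23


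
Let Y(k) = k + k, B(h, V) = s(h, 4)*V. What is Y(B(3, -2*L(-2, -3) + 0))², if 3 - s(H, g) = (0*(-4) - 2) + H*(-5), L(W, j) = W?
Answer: 25600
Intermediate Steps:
s(H, g) = 5 + 5*H (s(H, g) = 3 - ((0*(-4) - 2) + H*(-5)) = 3 - ((0 - 2) - 5*H) = 3 - (-2 - 5*H) = 3 + (2 + 5*H) = 5 + 5*H)
B(h, V) = V*(5 + 5*h) (B(h, V) = (5 + 5*h)*V = V*(5 + 5*h))
Y(k) = 2*k
Y(B(3, -2*L(-2, -3) + 0))² = (2*(5*(-2*(-2) + 0)*(1 + 3)))² = (2*(5*(4 + 0)*4))² = (2*(5*4*4))² = (2*80)² = 160² = 25600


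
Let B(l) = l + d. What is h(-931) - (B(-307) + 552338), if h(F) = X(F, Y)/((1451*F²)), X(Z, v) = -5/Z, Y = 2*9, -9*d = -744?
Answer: -1939394714245852366/3512672899323 ≈ -5.5211e+5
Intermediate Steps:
d = 248/3 (d = -⅑*(-744) = 248/3 ≈ 82.667)
Y = 18
B(l) = 248/3 + l (B(l) = l + 248/3 = 248/3 + l)
h(F) = -5/(1451*F³) (h(F) = (-5/F)/((1451*F²)) = (-5/F)*(1/(1451*F²)) = -5/(1451*F³))
h(-931) - (B(-307) + 552338) = -5/1451/(-931)³ - ((248/3 - 307) + 552338) = -5/1451*(-1/806954491) - (-673/3 + 552338) = 5/1170890966441 - 1*1656341/3 = 5/1170890966441 - 1656341/3 = -1939394714245852366/3512672899323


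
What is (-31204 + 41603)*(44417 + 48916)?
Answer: 970569867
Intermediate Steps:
(-31204 + 41603)*(44417 + 48916) = 10399*93333 = 970569867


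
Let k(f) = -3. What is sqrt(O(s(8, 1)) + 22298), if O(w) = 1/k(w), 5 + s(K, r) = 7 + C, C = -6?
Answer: sqrt(200679)/3 ≈ 149.32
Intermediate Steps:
s(K, r) = -4 (s(K, r) = -5 + (7 - 6) = -5 + 1 = -4)
O(w) = -1/3 (O(w) = 1/(-3) = -1/3)
sqrt(O(s(8, 1)) + 22298) = sqrt(-1/3 + 22298) = sqrt(66893/3) = sqrt(200679)/3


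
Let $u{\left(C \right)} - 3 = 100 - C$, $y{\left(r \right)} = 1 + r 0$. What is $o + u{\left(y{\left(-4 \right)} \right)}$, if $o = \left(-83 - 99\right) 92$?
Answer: $-16642$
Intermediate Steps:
$y{\left(r \right)} = 1$ ($y{\left(r \right)} = 1 + 0 = 1$)
$u{\left(C \right)} = 103 - C$ ($u{\left(C \right)} = 3 - \left(-100 + C\right) = 103 - C$)
$o = -16744$ ($o = \left(-182\right) 92 = -16744$)
$o + u{\left(y{\left(-4 \right)} \right)} = -16744 + \left(103 - 1\right) = -16744 + 102 = -16642$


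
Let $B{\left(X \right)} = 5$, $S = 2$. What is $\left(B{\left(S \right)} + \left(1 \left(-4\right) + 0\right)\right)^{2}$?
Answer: $1$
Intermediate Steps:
$\left(B{\left(S \right)} + \left(1 \left(-4\right) + 0\right)\right)^{2} = \left(5 + \left(1 \left(-4\right) + 0\right)\right)^{2} = \left(5 + \left(-4 + 0\right)\right)^{2} = \left(5 - 4\right)^{2} = 1^{2} = 1$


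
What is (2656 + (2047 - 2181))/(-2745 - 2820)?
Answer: -2522/5565 ≈ -0.45319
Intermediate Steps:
(2656 + (2047 - 2181))/(-2745 - 2820) = (2656 - 134)/(-5565) = 2522*(-1/5565) = -2522/5565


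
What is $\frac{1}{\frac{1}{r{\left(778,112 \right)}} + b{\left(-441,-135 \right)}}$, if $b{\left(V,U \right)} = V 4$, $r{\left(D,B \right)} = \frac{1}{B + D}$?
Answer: $- \frac{1}{874} \approx -0.0011442$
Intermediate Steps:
$b{\left(V,U \right)} = 4 V$
$\frac{1}{\frac{1}{r{\left(778,112 \right)}} + b{\left(-441,-135 \right)}} = \frac{1}{\frac{1}{\frac{1}{112 + 778}} + 4 \left(-441\right)} = \frac{1}{\frac{1}{\frac{1}{890}} - 1764} = \frac{1}{890 - 1764} = \frac{1}{-874} = - \frac{1}{874}$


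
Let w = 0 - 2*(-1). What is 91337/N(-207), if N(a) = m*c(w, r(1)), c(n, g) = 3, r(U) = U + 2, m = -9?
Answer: -91337/27 ≈ -3382.9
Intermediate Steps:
w = 2 (w = 0 + 2 = 2)
r(U) = 2 + U
N(a) = -27 (N(a) = -9*3 = -27)
91337/N(-207) = 91337/(-27) = 91337*(-1/27) = -91337/27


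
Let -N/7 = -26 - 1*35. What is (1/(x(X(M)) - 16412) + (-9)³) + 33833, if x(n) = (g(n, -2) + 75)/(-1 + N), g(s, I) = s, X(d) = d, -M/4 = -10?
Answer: 231443205862/6991397 ≈ 33104.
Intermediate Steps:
M = 40 (M = -4*(-10) = 40)
N = 427 (N = -7*(-26 - 1*35) = -7*(-26 - 35) = -7*(-61) = 427)
x(n) = 25/142 + n/426 (x(n) = (n + 75)/(-1 + 427) = (75 + n)/426 = (75 + n)*(1/426) = 25/142 + n/426)
(1/(x(X(M)) - 16412) + (-9)³) + 33833 = (1/((25/142 + (1/426)*40) - 16412) + (-9)³) + 33833 = (1/((25/142 + 20/213) - 16412) - 729) + 33833 = (1/(115/426 - 16412) - 729) + 33833 = (1/(-6991397/426) - 729) + 33833 = (-426/6991397 - 729) + 33833 = -5096728839/6991397 + 33833 = 231443205862/6991397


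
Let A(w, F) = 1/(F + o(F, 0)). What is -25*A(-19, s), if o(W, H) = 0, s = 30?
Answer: -5/6 ≈ -0.83333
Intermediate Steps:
A(w, F) = 1/F (A(w, F) = 1/(F + 0) = 1/F)
-25*A(-19, s) = -25/30 = -25*1/30 = -5/6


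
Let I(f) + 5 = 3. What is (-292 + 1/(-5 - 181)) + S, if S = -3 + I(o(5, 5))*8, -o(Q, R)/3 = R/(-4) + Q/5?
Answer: -57847/186 ≈ -311.01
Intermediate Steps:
o(Q, R) = -3*Q/5 + 3*R/4 (o(Q, R) = -3*(R/(-4) + Q/5) = -3*(R*(-¼) + Q*(⅕)) = -3*(-R/4 + Q/5) = -3*Q/5 + 3*R/4)
I(f) = -2 (I(f) = -5 + 3 = -2)
S = -19 (S = -3 - 2*8 = -3 - 16 = -19)
(-292 + 1/(-5 - 181)) + S = (-292 + 1/(-5 - 181)) - 19 = (-292 + 1/(-186)) - 19 = (-292 - 1/186) - 19 = -54313/186 - 19 = -57847/186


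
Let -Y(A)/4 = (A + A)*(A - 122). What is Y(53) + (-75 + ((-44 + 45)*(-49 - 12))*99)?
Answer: 23142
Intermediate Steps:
Y(A) = -8*A*(-122 + A) (Y(A) = -4*(A + A)*(A - 122) = -4*2*A*(-122 + A) = -8*A*(-122 + A))
Y(53) + (-75 + ((-44 + 45)*(-49 - 12))*99) = 8*53*(122 - 1*53) + (-75 + ((-44 + 45)*(-49 - 12))*99) = 8*53*(122 - 53) + (-75 + (1*(-61))*99) = 8*53*69 + (-75 - 61*99) = 29256 + (-75 - 6039) = 29256 - 6114 = 23142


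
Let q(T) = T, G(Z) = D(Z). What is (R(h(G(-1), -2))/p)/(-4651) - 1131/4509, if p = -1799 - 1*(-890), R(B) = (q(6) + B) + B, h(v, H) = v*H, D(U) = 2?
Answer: -177096461/706035753 ≈ -0.25083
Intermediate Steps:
G(Z) = 2
h(v, H) = H*v
R(B) = 6 + 2*B (R(B) = (6 + B) + B = 6 + 2*B)
p = -909 (p = -1799 + 890 = -909)
(R(h(G(-1), -2))/p)/(-4651) - 1131/4509 = ((6 + 2*(-2*2))/(-909))/(-4651) - 1131/4509 = ((6 + 2*(-4))*(-1/909))*(-1/4651) - 1131*1/4509 = ((6 - 8)*(-1/909))*(-1/4651) - 377/1503 = -2*(-1/909)*(-1/4651) - 377/1503 = (2/909)*(-1/4651) - 377/1503 = -2/4227759 - 377/1503 = -177096461/706035753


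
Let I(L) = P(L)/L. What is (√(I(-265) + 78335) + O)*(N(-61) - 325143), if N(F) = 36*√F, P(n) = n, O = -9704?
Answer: 72*(1213 - 6*√34)*(36127 - 4*I*√61) ≈ 3.0642e+9 - 2.6498e+6*I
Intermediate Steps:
I(L) = 1 (I(L) = L/L = 1)
(√(I(-265) + 78335) + O)*(N(-61) - 325143) = (√(1 + 78335) - 9704)*(36*√(-61) - 325143) = (√78336 - 9704)*(36*(I*√61) - 325143) = (48*√34 - 9704)*(36*I*√61 - 325143) = (-9704 + 48*√34)*(-325143 + 36*I*√61) = (-325143 + 36*I*√61)*(-9704 + 48*√34)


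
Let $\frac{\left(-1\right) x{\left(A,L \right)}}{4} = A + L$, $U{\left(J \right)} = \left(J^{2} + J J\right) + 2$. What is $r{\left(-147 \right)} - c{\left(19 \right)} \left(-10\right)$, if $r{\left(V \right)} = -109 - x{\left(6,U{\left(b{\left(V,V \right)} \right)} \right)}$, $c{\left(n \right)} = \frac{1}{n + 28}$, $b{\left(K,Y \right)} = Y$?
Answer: $\frac{8121375}{47} \approx 1.728 \cdot 10^{5}$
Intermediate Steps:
$c{\left(n \right)} = \frac{1}{28 + n}$
$U{\left(J \right)} = 2 + 2 J^{2}$ ($U{\left(J \right)} = \left(J^{2} + J^{2}\right) + 2 = 2 J^{2} + 2 = 2 + 2 J^{2}$)
$x{\left(A,L \right)} = - 4 A - 4 L$ ($x{\left(A,L \right)} = - 4 \left(A + L\right) = - 4 A - 4 L$)
$r{\left(V \right)} = -77 + 8 V^{2}$ ($r{\left(V \right)} = -109 - \left(\left(-4\right) 6 - 4 \left(2 + 2 V^{2}\right)\right) = -109 - \left(-24 - \left(8 + 8 V^{2}\right)\right) = -109 - \left(-32 - 8 V^{2}\right) = -109 + \left(32 + 8 V^{2}\right) = -77 + 8 V^{2}$)
$r{\left(-147 \right)} - c{\left(19 \right)} \left(-10\right) = \left(-77 + 8 \left(-147\right)^{2}\right) - \frac{1}{28 + 19} \left(-10\right) = \left(-77 + 8 \cdot 21609\right) - \frac{1}{47} \left(-10\right) = \left(-77 + 172872\right) - \frac{1}{47} \left(-10\right) = 172795 - - \frac{10}{47} = 172795 + \frac{10}{47} = \frac{8121375}{47}$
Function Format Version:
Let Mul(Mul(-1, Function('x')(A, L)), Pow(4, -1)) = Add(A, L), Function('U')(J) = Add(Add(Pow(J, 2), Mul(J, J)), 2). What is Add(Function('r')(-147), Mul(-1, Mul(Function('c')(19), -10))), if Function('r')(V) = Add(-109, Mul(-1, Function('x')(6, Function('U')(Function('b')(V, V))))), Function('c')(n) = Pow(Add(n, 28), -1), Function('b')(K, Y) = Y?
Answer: Rational(8121375, 47) ≈ 1.7280e+5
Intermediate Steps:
Function('c')(n) = Pow(Add(28, n), -1)
Function('U')(J) = Add(2, Mul(2, Pow(J, 2))) (Function('U')(J) = Add(Add(Pow(J, 2), Pow(J, 2)), 2) = Add(Mul(2, Pow(J, 2)), 2) = Add(2, Mul(2, Pow(J, 2))))
Function('x')(A, L) = Add(Mul(-4, A), Mul(-4, L)) (Function('x')(A, L) = Mul(-4, Add(A, L)) = Add(Mul(-4, A), Mul(-4, L)))
Function('r')(V) = Add(-77, Mul(8, Pow(V, 2))) (Function('r')(V) = Add(-109, Mul(-1, Add(Mul(-4, 6), Mul(-4, Add(2, Mul(2, Pow(V, 2))))))) = Add(-109, Mul(-1, Add(-24, Add(-8, Mul(-8, Pow(V, 2)))))) = Add(-109, Mul(-1, Add(-32, Mul(-8, Pow(V, 2))))) = Add(-109, Add(32, Mul(8, Pow(V, 2)))) = Add(-77, Mul(8, Pow(V, 2))))
Add(Function('r')(-147), Mul(-1, Mul(Function('c')(19), -10))) = Add(Add(-77, Mul(8, Pow(-147, 2))), Mul(-1, Mul(Pow(Add(28, 19), -1), -10))) = Add(Add(-77, Mul(8, 21609)), Mul(-1, Mul(Pow(47, -1), -10))) = Add(Add(-77, 172872), Mul(-1, Mul(Rational(1, 47), -10))) = Add(172795, Mul(-1, Rational(-10, 47))) = Add(172795, Rational(10, 47)) = Rational(8121375, 47)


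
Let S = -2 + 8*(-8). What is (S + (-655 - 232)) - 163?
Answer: -1116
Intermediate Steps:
S = -66 (S = -2 - 64 = -66)
(S + (-655 - 232)) - 163 = (-66 + (-655 - 232)) - 163 = (-66 - 887) - 163 = -953 - 163 = -1116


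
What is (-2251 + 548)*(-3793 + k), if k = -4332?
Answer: 13836875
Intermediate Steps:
(-2251 + 548)*(-3793 + k) = (-2251 + 548)*(-3793 - 4332) = -1703*(-8125) = 13836875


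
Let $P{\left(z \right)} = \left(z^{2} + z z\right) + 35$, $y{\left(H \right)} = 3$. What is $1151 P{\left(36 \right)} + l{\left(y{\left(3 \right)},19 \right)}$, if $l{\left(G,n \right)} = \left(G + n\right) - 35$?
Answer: $3023664$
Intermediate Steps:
$l{\left(G,n \right)} = -35 + G + n$
$P{\left(z \right)} = 35 + 2 z^{2}$ ($P{\left(z \right)} = \left(z^{2} + z^{2}\right) + 35 = 2 z^{2} + 35 = 35 + 2 z^{2}$)
$1151 P{\left(36 \right)} + l{\left(y{\left(3 \right)},19 \right)} = 1151 \left(35 + 2 \cdot 36^{2}\right) + \left(-35 + 3 + 19\right) = 1151 \left(35 + 2 \cdot 1296\right) - 13 = 1151 \left(35 + 2592\right) - 13 = 1151 \cdot 2627 - 13 = 3023677 - 13 = 3023664$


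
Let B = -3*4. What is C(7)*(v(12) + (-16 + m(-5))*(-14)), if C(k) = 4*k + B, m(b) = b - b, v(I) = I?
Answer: 3776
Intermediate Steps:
B = -12
m(b) = 0
C(k) = -12 + 4*k (C(k) = 4*k - 12 = -12 + 4*k)
C(7)*(v(12) + (-16 + m(-5))*(-14)) = (-12 + 4*7)*(12 + (-16 + 0)*(-14)) = (-12 + 28)*(12 - 16*(-14)) = 16*(12 + 224) = 16*236 = 3776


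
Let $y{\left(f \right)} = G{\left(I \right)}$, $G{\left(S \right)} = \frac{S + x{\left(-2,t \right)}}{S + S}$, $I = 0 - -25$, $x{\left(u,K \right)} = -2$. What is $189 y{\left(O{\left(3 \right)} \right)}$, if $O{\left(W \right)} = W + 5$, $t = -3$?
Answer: $\frac{4347}{50} \approx 86.94$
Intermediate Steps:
$O{\left(W \right)} = 5 + W$
$I = 25$ ($I = 0 + 25 = 25$)
$G{\left(S \right)} = \frac{-2 + S}{2 S}$ ($G{\left(S \right)} = \frac{S - 2}{S + S} = \frac{-2 + S}{2 S}$)
$y{\left(f \right)} = \frac{23}{50}$ ($y{\left(f \right)} = \frac{-2 + 25}{2 \cdot 25} = \frac{1}{2} \cdot \frac{1}{25} \cdot 23 = \frac{23}{50}$)
$189 y{\left(O{\left(3 \right)} \right)} = 189 \cdot \frac{23}{50} = \frac{4347}{50}$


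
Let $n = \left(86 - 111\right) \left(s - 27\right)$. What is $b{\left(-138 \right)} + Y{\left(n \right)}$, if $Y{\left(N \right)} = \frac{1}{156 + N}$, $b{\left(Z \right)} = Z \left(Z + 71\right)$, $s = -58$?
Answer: $\frac{21090127}{2281} \approx 9246.0$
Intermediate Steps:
$n = 2125$ ($n = \left(86 - 111\right) \left(-58 - 27\right) = \left(-25\right) \left(-85\right) = 2125$)
$b{\left(Z \right)} = Z \left(71 + Z\right)$
$b{\left(-138 \right)} + Y{\left(n \right)} = - 138 \left(71 - 138\right) + \frac{1}{156 + 2125} = \left(-138\right) \left(-67\right) + \frac{1}{2281} = 9246 + \frac{1}{2281} = \frac{21090127}{2281}$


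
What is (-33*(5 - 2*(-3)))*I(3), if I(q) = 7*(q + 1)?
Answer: -10164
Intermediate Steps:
I(q) = 7 + 7*q (I(q) = 7*(1 + q) = 7 + 7*q)
(-33*(5 - 2*(-3)))*I(3) = (-33*(5 - 2*(-3)))*(7 + 7*3) = (-33*(5 + 6))*(7 + 21) = -33*11*28 = -363*28 = -10164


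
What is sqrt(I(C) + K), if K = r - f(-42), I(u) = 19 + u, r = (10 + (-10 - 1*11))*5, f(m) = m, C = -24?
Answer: 3*I*sqrt(2) ≈ 4.2426*I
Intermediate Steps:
r = -55 (r = (10 + (-10 - 11))*5 = (10 - 21)*5 = -11*5 = -55)
K = -13 (K = -55 - 1*(-42) = -55 + 42 = -13)
sqrt(I(C) + K) = sqrt((19 - 24) - 13) = sqrt(-5 - 13) = sqrt(-18) = 3*I*sqrt(2)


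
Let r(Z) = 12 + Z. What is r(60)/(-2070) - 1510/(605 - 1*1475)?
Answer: 17017/10005 ≈ 1.7008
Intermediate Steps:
r(60)/(-2070) - 1510/(605 - 1*1475) = (12 + 60)/(-2070) - 1510/(605 - 1*1475) = 72*(-1/2070) - 1510/(605 - 1475) = -4/115 - 1510/(-870) = -4/115 - 1510*(-1/870) = -4/115 + 151/87 = 17017/10005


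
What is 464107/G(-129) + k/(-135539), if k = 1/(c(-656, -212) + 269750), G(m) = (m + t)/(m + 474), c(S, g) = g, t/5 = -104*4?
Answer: -5849537002407462739/80701200359238 ≈ -72484.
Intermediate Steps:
t = -2080 (t = 5*(-104*4) = 5*(-416) = -2080)
G(m) = (-2080 + m)/(474 + m) (G(m) = (m - 2080)/(m + 474) = (-2080 + m)/(474 + m))
k = 1/269538 (k = 1/(-212 + 269750) = 1/269538 ≈ 3.7101e-6)
464107/G(-129) + k/(-135539) = 464107/(((-2080 - 129)/(474 - 129))) + (1/269538)/(-135539) = 464107/((-2209/345)) + (1/269538)*(-1/135539) = 464107/(((1/345)*(-2209))) - 1/36532910982 = 464107/(-2209/345) - 1/36532910982 = 464107*(-345/2209) - 1/36532910982 = -160116915/2209 - 1/36532910982 = -5849537002407462739/80701200359238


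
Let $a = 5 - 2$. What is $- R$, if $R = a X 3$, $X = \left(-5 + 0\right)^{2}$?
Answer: $-225$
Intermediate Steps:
$a = 3$
$X = 25$ ($X = \left(-5\right)^{2} = 25$)
$R = 225$ ($R = 3 \cdot 25 \cdot 3 = 75 \cdot 3 = 225$)
$- R = \left(-1\right) 225 = -225$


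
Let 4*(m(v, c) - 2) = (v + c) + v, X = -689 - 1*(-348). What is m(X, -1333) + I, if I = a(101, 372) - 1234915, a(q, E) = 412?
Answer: -4940019/4 ≈ -1.2350e+6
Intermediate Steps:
X = -341 (X = -689 + 348 = -341)
m(v, c) = 2 + v/2 + c/4 (m(v, c) = 2 + ((v + c) + v)/4 = 2 + ((c + v) + v)/4 = 2 + (c + 2*v)/4 = 2 + (v/2 + c/4) = 2 + v/2 + c/4)
I = -1234503 (I = 412 - 1234915 = -1234503)
m(X, -1333) + I = (2 + (½)*(-341) + (¼)*(-1333)) - 1234503 = (2 - 341/2 - 1333/4) - 1234503 = -2007/4 - 1234503 = -4940019/4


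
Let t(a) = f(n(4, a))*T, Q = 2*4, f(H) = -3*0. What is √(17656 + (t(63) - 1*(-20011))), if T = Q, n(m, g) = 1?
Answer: √37667 ≈ 194.08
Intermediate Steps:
f(H) = 0
Q = 8
T = 8
t(a) = 0 (t(a) = 0*8 = 0)
√(17656 + (t(63) - 1*(-20011))) = √(17656 + (0 - 1*(-20011))) = √(17656 + (0 + 20011)) = √(17656 + 20011) = √37667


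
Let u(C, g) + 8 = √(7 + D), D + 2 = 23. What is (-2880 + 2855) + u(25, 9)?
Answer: -33 + 2*√7 ≈ -27.708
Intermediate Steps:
D = 21 (D = -2 + 23 = 21)
u(C, g) = -8 + 2*√7 (u(C, g) = -8 + √(7 + 21) = -8 + √28 = -8 + 2*√7)
(-2880 + 2855) + u(25, 9) = (-2880 + 2855) + (-8 + 2*√7) = -25 + (-8 + 2*√7) = -33 + 2*√7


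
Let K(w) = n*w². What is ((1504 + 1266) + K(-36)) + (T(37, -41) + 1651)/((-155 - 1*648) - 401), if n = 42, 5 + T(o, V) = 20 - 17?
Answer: 68869559/1204 ≈ 57201.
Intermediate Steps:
T(o, V) = -2 (T(o, V) = -5 + (20 - 17) = -5 + 3 = -2)
K(w) = 42*w²
((1504 + 1266) + K(-36)) + (T(37, -41) + 1651)/((-155 - 1*648) - 401) = ((1504 + 1266) + 42*(-36)²) + (-2 + 1651)/((-155 - 1*648) - 401) = (2770 + 42*1296) + 1649/((-155 - 648) - 401) = (2770 + 54432) + 1649/(-803 - 401) = 57202 + 1649/(-1204) = 57202 + 1649*(-1/1204) = 57202 - 1649/1204 = 68869559/1204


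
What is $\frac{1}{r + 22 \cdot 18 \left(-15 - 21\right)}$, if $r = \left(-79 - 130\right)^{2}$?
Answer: $\frac{1}{29425} \approx 3.3985 \cdot 10^{-5}$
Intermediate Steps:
$r = 43681$ ($r = \left(-209\right)^{2} = 43681$)
$\frac{1}{r + 22 \cdot 18 \left(-15 - 21\right)} = \frac{1}{43681 + 22 \cdot 18 \left(-15 - 21\right)} = \frac{1}{43681 + 396 \left(-36\right)} = \frac{1}{43681 - 14256} = \frac{1}{29425}$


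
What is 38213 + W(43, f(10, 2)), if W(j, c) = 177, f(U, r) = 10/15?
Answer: 38390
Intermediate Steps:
f(U, r) = ⅔ (f(U, r) = 10*(1/15) = ⅔)
38213 + W(43, f(10, 2)) = 38213 + 177 = 38390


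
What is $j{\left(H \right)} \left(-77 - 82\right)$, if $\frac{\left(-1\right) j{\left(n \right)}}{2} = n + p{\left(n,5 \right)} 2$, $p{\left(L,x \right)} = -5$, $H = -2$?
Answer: $-3816$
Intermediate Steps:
$j{\left(n \right)} = 20 - 2 n$ ($j{\left(n \right)} = - 2 \left(n - 10\right) = - 2 \left(-10 + n\right) = 20 - 2 n$)
$j{\left(H \right)} \left(-77 - 82\right) = \left(20 - -4\right) \left(-77 - 82\right) = \left(20 + 4\right) \left(-159\right) = 24 \left(-159\right) = -3816$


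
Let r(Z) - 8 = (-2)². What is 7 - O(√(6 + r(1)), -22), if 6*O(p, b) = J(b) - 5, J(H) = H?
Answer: 23/2 ≈ 11.500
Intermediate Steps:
r(Z) = 12 (r(Z) = 8 + (-2)² = 8 + 4 = 12)
O(p, b) = -⅚ + b/6 (O(p, b) = (b - 5)/6 = (-5 + b)/6 = -⅚ + b/6)
7 - O(√(6 + r(1)), -22) = 7 - (-⅚ + (⅙)*(-22)) = 7 - (-⅚ - 11/3) = 7 - 1*(-9/2) = 7 + 9/2 = 23/2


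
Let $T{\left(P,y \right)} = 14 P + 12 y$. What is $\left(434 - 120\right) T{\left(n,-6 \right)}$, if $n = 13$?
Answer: $34540$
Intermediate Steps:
$T{\left(P,y \right)} = 12 y + 14 P$
$\left(434 - 120\right) T{\left(n,-6 \right)} = \left(434 - 120\right) \left(12 \left(-6\right) + 14 \cdot 13\right) = 314 \left(-72 + 182\right) = 314 \cdot 110 = 34540$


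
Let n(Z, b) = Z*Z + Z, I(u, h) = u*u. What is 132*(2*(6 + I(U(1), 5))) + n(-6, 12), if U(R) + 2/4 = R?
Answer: 1680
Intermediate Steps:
U(R) = -½ + R
I(u, h) = u²
n(Z, b) = Z + Z² (n(Z, b) = Z² + Z = Z + Z²)
132*(2*(6 + I(U(1), 5))) + n(-6, 12) = 132*(2*(6 + (-½ + 1)²)) - 6*(1 - 6) = 132*(2*(6 + (½)²)) - 6*(-5) = 132*(2*(6 + ¼)) + 30 = 132*(2*(25/4)) + 30 = 132*(25/2) + 30 = 1650 + 30 = 1680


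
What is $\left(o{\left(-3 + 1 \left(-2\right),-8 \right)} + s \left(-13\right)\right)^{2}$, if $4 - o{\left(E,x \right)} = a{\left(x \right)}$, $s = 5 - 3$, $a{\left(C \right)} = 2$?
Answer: $576$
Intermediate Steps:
$s = 2$
$o{\left(E,x \right)} = 2$ ($o{\left(E,x \right)} = 4 - 2 = 2$)
$\left(o{\left(-3 + 1 \left(-2\right),-8 \right)} + s \left(-13\right)\right)^{2} = \left(2 + 2 \left(-13\right)\right)^{2} = \left(2 - 26\right)^{2} = \left(-24\right)^{2} = 576$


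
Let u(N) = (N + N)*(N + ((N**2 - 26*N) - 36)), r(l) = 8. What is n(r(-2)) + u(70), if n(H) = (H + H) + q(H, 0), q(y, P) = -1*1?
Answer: 435975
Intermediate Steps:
q(y, P) = -1
u(N) = 2*N*(-36 + N**2 - 25*N) (u(N) = (2*N)*(N + (-36 + N**2 - 26*N)) = (2*N)*(-36 + N**2 - 25*N) = 2*N*(-36 + N**2 - 25*N))
n(H) = -1 + 2*H (n(H) = (H + H) - 1 = 2*H - 1 = -1 + 2*H)
n(r(-2)) + u(70) = (-1 + 2*8) + 2*70*(-36 + 70**2 - 25*70) = (-1 + 16) + 2*70*(-36 + 4900 - 1750) = 15 + 2*70*3114 = 15 + 435960 = 435975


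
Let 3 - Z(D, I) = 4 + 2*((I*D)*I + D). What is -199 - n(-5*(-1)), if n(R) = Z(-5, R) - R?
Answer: -453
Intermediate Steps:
Z(D, I) = -1 - 2*D - 2*D*I² (Z(D, I) = 3 - (4 + 2*((I*D)*I + D)) = 3 - (4 + 2*((D*I)*I + D)) = 3 - (4 + 2*(D*I² + D)) = 3 - (4 + 2*(D + D*I²)) = 3 - (4 + (2*D + 2*D*I²)) = 3 - (4 + 2*D + 2*D*I²) = 3 + (-4 - 2*D - 2*D*I²) = -1 - 2*D - 2*D*I²)
n(R) = 9 - R + 10*R² (n(R) = (-1 - 2*(-5) - 2*(-5)*R²) - R = (-1 + 10 + 10*R²) - R = (9 + 10*R²) - R = 9 - R + 10*R²)
-199 - n(-5*(-1)) = -199 - (9 - (-5)*(-1) + 10*(-5*(-1))²) = -199 - (9 - 1*5 + 10*5²) = -199 - (9 - 5 + 10*25) = -199 - (9 - 5 + 250) = -199 - 1*254 = -199 - 254 = -453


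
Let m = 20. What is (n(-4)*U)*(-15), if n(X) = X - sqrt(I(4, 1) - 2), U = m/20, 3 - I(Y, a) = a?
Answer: 60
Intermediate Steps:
I(Y, a) = 3 - a
U = 1 (U = 20/20 = 20*(1/20) = 1)
n(X) = X (n(X) = X - sqrt((3 - 1*1) - 2) = X - sqrt((3 - 1) - 2) = X - sqrt(2 - 2) = X - sqrt(0) = X - 1*0 = X + 0 = X)
(n(-4)*U)*(-15) = -4*1*(-15) = -4*(-15) = 60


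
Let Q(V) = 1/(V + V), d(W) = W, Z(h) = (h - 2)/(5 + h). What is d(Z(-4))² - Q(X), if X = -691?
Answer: 49753/1382 ≈ 36.001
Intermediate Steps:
Z(h) = (-2 + h)/(5 + h)
Q(V) = 1/(2*V)
d(Z(-4))² - Q(X) = ((-2 - 4)/(5 - 4))² - 1/(2*(-691)) = (-6/1)² - (-1)/(2*691) = (1*(-6))² - 1*(-1/1382) = (-6)² + 1/1382 = 36 + 1/1382 = 49753/1382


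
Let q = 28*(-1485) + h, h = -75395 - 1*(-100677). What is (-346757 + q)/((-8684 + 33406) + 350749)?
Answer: -363055/375471 ≈ -0.96693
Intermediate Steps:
h = 25282 (h = -75395 + 100677 = 25282)
q = -16298 (q = 28*(-1485) + 25282 = -41580 + 25282 = -16298)
(-346757 + q)/((-8684 + 33406) + 350749) = (-346757 - 16298)/((-8684 + 33406) + 350749) = -363055/(24722 + 350749) = -363055/375471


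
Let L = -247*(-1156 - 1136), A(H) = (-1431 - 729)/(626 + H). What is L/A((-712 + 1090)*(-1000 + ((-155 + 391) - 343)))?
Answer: 985574707/9 ≈ 1.0951e+8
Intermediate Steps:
A(H) = -2160/(626 + H)
L = 566124 (L = -247*(-2292) = 566124)
L/A((-712 + 1090)*(-1000 + ((-155 + 391) - 343))) = 566124/((-2160/(626 + (-712 + 1090)*(-1000 + ((-155 + 391) - 343))))) = 566124/((-2160/(626 + 378*(-1000 + (236 - 343))))) = 566124/((-2160/(626 + 378*(-1000 - 107)))) = 566124/((-2160/(626 + 378*(-1107)))) = 566124/((-2160/(626 - 418446))) = 566124/((-2160/(-417820))) = 566124/((-2160*(-1/417820))) = 566124/(108/20891) = 566124*(20891/108) = 985574707/9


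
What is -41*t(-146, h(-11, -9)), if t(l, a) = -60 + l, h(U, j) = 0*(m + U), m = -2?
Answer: 8446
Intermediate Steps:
h(U, j) = 0 (h(U, j) = 0*(-2 + U) = 0)
-41*t(-146, h(-11, -9)) = -41*(-60 - 146) = -41*(-206) = 8446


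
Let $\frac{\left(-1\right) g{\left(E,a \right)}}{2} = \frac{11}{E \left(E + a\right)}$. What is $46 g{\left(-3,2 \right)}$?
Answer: $- \frac{1012}{3} \approx -337.33$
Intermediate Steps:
$g{\left(E,a \right)} = - \frac{22}{E \left(E + a\right)}$ ($g{\left(E,a \right)} = - 2 \frac{11}{E \left(E + a\right)} = - \frac{22}{E \left(E + a\right)}$)
$46 g{\left(-3,2 \right)} = 46 \left(- \frac{22}{\left(-3\right) \left(-3 + 2\right)}\right) = 46 \left(\left(-22\right) \left(- \frac{1}{3}\right) \frac{1}{-1}\right) = 46 \left(\left(-22\right) \left(- \frac{1}{3}\right) \left(-1\right)\right) = 46 \left(- \frac{22}{3}\right) = - \frac{1012}{3}$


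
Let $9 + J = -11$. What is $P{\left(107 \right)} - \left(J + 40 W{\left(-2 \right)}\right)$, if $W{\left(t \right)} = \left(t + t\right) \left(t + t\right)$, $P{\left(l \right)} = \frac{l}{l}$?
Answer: $-619$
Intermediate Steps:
$J = -20$ ($J = -9 - 11 = -20$)
$P{\left(l \right)} = 1$
$W{\left(t \right)} = 4 t^{2}$ ($W{\left(t \right)} = 2 t 2 t = 4 t^{2}$)
$P{\left(107 \right)} - \left(J + 40 W{\left(-2 \right)}\right) = 1 - \left(-20 + 40 \cdot 4 \left(-2\right)^{2}\right) = 1 - \left(-20 + 40 \cdot 4 \cdot 4\right) = 1 - \left(-20 + 40 \cdot 16\right) = 1 - \left(-20 + 640\right) = 1 - 620 = -619$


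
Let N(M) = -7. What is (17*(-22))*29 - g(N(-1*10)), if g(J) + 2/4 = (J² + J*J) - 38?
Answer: -21811/2 ≈ -10906.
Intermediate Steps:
g(J) = -77/2 + 2*J² (g(J) = -½ + ((J² + J*J) - 38) = -½ + ((J² + J²) - 38) = -½ + (2*J² - 38) = -½ + (-38 + 2*J²) = -77/2 + 2*J²)
(17*(-22))*29 - g(N(-1*10)) = (17*(-22))*29 - (-77/2 + 2*(-7)²) = -374*29 - (-77/2 + 2*49) = -10846 - (-77/2 + 98) = -10846 - 1*119/2 = -10846 - 119/2 = -21811/2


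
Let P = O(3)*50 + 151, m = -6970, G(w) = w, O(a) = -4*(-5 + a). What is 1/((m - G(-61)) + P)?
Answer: -1/6358 ≈ -0.00015728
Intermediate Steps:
O(a) = 20 - 4*a
P = 551 (P = (20 - 4*3)*50 + 151 = (20 - 12)*50 + 151 = 8*50 + 151 = 400 + 151 = 551)
1/((m - G(-61)) + P) = 1/((-6970 - 1*(-61)) + 551) = 1/((-6970 + 61) + 551) = 1/(-6909 + 551) = 1/(-6358) = -1/6358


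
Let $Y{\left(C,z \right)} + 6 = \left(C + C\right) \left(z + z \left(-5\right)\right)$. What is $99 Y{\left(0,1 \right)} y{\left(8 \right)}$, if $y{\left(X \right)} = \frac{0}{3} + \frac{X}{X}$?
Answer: $-594$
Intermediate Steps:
$y{\left(X \right)} = 1$ ($y{\left(X \right)} = 0 \cdot \frac{1}{3} + 1 = 0 + 1 = 1$)
$Y{\left(C,z \right)} = -6 - 8 C z$ ($Y{\left(C,z \right)} = -6 + \left(C + C\right) \left(z + z \left(-5\right)\right) = -6 + 2 C \left(z - 5 z\right) = -6 + 2 C \left(- 4 z\right) = -6 - 8 C z$)
$99 Y{\left(0,1 \right)} y{\left(8 \right)} = 99 \left(-6 - 0 \cdot 1\right) 1 = 99 \left(-6 + 0\right) 1 = 99 \left(-6\right) 1 = \left(-594\right) 1 = -594$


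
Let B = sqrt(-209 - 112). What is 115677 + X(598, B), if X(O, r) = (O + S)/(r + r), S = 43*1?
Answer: 115677 - 641*I*sqrt(321)/642 ≈ 1.1568e+5 - 17.889*I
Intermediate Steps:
B = I*sqrt(321) (B = sqrt(-321) = I*sqrt(321) ≈ 17.916*I)
S = 43
X(O, r) = (43 + O)/(2*r) (X(O, r) = (O + 43)/(r + r) = (43 + O)/((2*r)) = (43 + O)*(1/(2*r)) = (43 + O)/(2*r))
115677 + X(598, B) = 115677 + (43 + 598)/(2*((I*sqrt(321)))) = 115677 + (1/2)*(-I*sqrt(321)/321)*641 = 115677 - 641*I*sqrt(321)/642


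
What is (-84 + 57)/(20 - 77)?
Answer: 9/19 ≈ 0.47368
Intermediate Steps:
(-84 + 57)/(20 - 77) = -27/(-57) = -27*(-1/57) = 9/19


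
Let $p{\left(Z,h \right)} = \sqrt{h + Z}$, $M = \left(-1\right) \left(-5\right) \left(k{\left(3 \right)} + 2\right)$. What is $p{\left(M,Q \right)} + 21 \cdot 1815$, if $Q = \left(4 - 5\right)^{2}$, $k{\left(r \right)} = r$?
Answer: $38115 + \sqrt{26} \approx 38120.0$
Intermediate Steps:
$Q = 1$ ($Q = \left(-1\right)^{2} = 1$)
$M = 25$ ($M = \left(-1\right) \left(-5\right) \left(3 + 2\right) = 5 \cdot 5 = 25$)
$p{\left(Z,h \right)} = \sqrt{Z + h}$
$p{\left(M,Q \right)} + 21 \cdot 1815 = \sqrt{25 + 1} + 21 \cdot 1815 = \sqrt{26} + 38115 = 38115 + \sqrt{26}$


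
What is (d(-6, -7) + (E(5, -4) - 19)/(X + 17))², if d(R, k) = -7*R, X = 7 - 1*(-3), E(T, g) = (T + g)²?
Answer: 15376/9 ≈ 1708.4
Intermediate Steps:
X = 10 (X = 7 + 3 = 10)
(d(-6, -7) + (E(5, -4) - 19)/(X + 17))² = (-7*(-6) + ((5 - 4)² - 19)/(10 + 17))² = (42 + (1² - 19)/27)² = (42 + (1 - 19)*(1/27))² = (42 - 18*1/27)² = (42 - ⅔)² = (124/3)² = 15376/9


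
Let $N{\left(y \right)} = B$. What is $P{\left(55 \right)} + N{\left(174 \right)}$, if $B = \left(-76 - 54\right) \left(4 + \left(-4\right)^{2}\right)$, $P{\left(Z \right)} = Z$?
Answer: $-2545$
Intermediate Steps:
$B = -2600$ ($B = - 130 \left(4 + 16\right) = \left(-130\right) 20 = -2600$)
$N{\left(y \right)} = -2600$
$P{\left(55 \right)} + N{\left(174 \right)} = 55 - 2600 = -2545$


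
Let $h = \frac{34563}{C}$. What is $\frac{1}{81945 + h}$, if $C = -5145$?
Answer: $\frac{1715}{140524154} \approx 1.2204 \cdot 10^{-5}$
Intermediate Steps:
$h = - \frac{11521}{1715}$ ($h = \frac{34563}{-5145} = 34563 \left(- \frac{1}{5145}\right) = - \frac{11521}{1715} \approx -6.7178$)
$\frac{1}{81945 + h} = \frac{1}{81945 - \frac{11521}{1715}} = \frac{1}{\frac{140524154}{1715}} = \frac{1715}{140524154}$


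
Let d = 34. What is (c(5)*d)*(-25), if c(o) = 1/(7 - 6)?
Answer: -850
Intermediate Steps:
c(o) = 1 (c(o) = 1/1 = 1)
(c(5)*d)*(-25) = (1*34)*(-25) = 34*(-25) = -850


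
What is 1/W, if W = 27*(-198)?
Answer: -1/5346 ≈ -0.00018706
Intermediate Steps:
W = -5346
1/W = 1/(-5346) = -1/5346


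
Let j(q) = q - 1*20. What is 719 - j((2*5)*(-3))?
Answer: 769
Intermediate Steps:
j(q) = -20 + q (j(q) = q - 20 = -20 + q)
719 - j((2*5)*(-3)) = 719 - (-20 + (2*5)*(-3)) = 719 - (-20 + 10*(-3)) = 719 - (-20 - 30) = 719 - 1*(-50) = 719 + 50 = 769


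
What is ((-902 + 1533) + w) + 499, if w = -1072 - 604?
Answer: -546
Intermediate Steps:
w = -1676
((-902 + 1533) + w) + 499 = ((-902 + 1533) - 1676) + 499 = (631 - 1676) + 499 = -1045 + 499 = -546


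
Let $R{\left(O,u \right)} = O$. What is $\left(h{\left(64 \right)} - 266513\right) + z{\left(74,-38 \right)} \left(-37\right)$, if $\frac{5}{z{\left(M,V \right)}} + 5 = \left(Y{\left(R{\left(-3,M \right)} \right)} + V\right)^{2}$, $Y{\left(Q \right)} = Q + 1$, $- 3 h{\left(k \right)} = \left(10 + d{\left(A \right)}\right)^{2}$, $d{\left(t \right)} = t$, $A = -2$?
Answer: $- \frac{255073468}{957} \approx -2.6653 \cdot 10^{5}$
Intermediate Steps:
$h{\left(k \right)} = - \frac{64}{3}$ ($h{\left(k \right)} = - \frac{\left(10 - 2\right)^{2}}{3} = - \frac{8^{2}}{3} = \left(- \frac{1}{3}\right) 64 = - \frac{64}{3}$)
$Y{\left(Q \right)} = 1 + Q$
$z{\left(M,V \right)} = \frac{5}{-5 + \left(-2 + V\right)^{2}}$ ($z{\left(M,V \right)} = \frac{5}{-5 + \left(\left(1 - 3\right) + V\right)^{2}} = \frac{5}{-5 + \left(-2 + V\right)^{2}}$)
$\left(h{\left(64 \right)} - 266513\right) + z{\left(74,-38 \right)} \left(-37\right) = \left(- \frac{64}{3} - 266513\right) + \frac{5}{-5 + \left(-2 - 38\right)^{2}} \left(-37\right) = - \frac{799603}{3} + \frac{5}{-5 + \left(-40\right)^{2}} \left(-37\right) = - \frac{799603}{3} + \frac{5}{-5 + 1600} \left(-37\right) = - \frac{799603}{3} + \frac{5}{1595} \left(-37\right) = - \frac{799603}{3} + 5 \cdot \frac{1}{1595} \left(-37\right) = - \frac{799603}{3} + \frac{1}{319} \left(-37\right) = - \frac{799603}{3} - \frac{37}{319} = - \frac{255073468}{957}$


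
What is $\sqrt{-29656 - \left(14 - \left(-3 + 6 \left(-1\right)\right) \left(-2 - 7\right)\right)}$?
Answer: $i \sqrt{29589} \approx 172.01 i$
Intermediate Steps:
$\sqrt{-29656 - \left(14 - \left(-3 + 6 \left(-1\right)\right) \left(-2 - 7\right)\right)} = \sqrt{-29656 - \left(14 - \left(-3 - 6\right) \left(-2 - 7\right)\right)} = \sqrt{-29656 - -67} = \sqrt{-29656 + \left(-14 + 81\right)} = \sqrt{-29656 + 67} = \sqrt{-29589} = i \sqrt{29589}$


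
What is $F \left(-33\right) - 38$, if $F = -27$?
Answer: $853$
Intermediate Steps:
$F \left(-33\right) - 38 = \left(-27\right) \left(-33\right) - 38 = 891 - 38 = 853$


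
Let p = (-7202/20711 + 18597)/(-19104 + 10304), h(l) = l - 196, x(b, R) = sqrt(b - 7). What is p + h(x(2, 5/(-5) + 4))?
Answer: -656499783/3313760 + I*sqrt(5) ≈ -198.11 + 2.2361*I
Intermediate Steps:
x(b, R) = sqrt(-7 + b)
h(l) = -196 + l
p = -7002823/3313760 (p = (-7202*1/20711 + 18597)/(-8800) = (-7202/20711 + 18597)*(-1/8800) = (385155265/20711)*(-1/8800) = -7002823/3313760 ≈ -2.1133)
p + h(x(2, 5/(-5) + 4)) = -7002823/3313760 + (-196 + sqrt(-7 + 2)) = -7002823/3313760 + (-196 + sqrt(-5)) = -7002823/3313760 + (-196 + I*sqrt(5)) = -656499783/3313760 + I*sqrt(5)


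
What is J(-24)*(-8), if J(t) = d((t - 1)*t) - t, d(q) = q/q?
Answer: -200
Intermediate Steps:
d(q) = 1
J(t) = 1 - t
J(-24)*(-8) = (1 - 1*(-24))*(-8) = (1 + 24)*(-8) = 25*(-8) = -200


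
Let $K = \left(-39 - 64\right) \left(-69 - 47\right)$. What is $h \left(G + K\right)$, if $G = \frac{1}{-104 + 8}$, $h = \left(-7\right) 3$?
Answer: $- \frac{8029049}{32} \approx -2.5091 \cdot 10^{5}$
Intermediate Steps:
$h = -21$
$K = 11948$ ($K = \left(-103\right) \left(-116\right) = 11948$)
$G = - \frac{1}{96}$ ($G = \frac{1}{-96} = - \frac{1}{96} \approx -0.010417$)
$h \left(G + K\right) = - 21 \left(- \frac{1}{96} + 11948\right) = \left(-21\right) \frac{1147007}{96} = - \frac{8029049}{32}$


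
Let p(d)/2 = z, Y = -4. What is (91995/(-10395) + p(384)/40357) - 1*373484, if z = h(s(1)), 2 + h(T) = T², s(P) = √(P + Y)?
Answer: -10445624311495/27967401 ≈ -3.7349e+5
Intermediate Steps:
s(P) = √(-4 + P) (s(P) = √(P - 4) = √(-4 + P))
h(T) = -2 + T²
z = -5 (z = -2 + (√(-4 + 1))² = -2 + (√(-3))² = -2 + (I*√3)² = -2 - 3 = -5)
p(d) = -10 (p(d) = 2*(-5) = -10)
(91995/(-10395) + p(384)/40357) - 1*373484 = (91995/(-10395) - 10/40357) - 1*373484 = (91995*(-1/10395) - 10*1/40357) - 373484 = (-6133/693 - 10/40357) - 373484 = -247516411/27967401 - 373484 = -10445624311495/27967401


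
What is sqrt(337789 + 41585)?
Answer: sqrt(379374) ≈ 615.93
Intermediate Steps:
sqrt(337789 + 41585) = sqrt(379374)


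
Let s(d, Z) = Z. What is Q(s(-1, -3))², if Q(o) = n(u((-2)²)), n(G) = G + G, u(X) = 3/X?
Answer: 9/4 ≈ 2.2500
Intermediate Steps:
n(G) = 2*G
Q(o) = 3/2 (Q(o) = 2*(3/((-2)²)) = 2*(3/4) = 2*(3*(¼)) = 2*(¾) = 3/2)
Q(s(-1, -3))² = (3/2)² = 9/4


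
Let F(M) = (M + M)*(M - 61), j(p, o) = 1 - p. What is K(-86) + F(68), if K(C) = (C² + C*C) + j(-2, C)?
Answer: 15747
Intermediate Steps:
K(C) = 3 + 2*C² (K(C) = (C² + C*C) + (1 - 1*(-2)) = (C² + C²) + (1 + 2) = 2*C² + 3 = 3 + 2*C²)
F(M) = 2*M*(-61 + M) (F(M) = (2*M)*(-61 + M) = 2*M*(-61 + M))
K(-86) + F(68) = (3 + 2*(-86)²) + 2*68*(-61 + 68) = (3 + 2*7396) + 2*68*7 = (3 + 14792) + 952 = 14795 + 952 = 15747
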